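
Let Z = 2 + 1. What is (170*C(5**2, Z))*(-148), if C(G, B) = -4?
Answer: 100640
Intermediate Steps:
Z = 3
(170*C(5**2, Z))*(-148) = (170*(-4))*(-148) = -680*(-148) = 100640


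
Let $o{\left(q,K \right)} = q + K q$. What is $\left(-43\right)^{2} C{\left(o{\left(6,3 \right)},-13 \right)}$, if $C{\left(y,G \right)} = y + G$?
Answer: $20339$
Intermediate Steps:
$C{\left(y,G \right)} = G + y$
$\left(-43\right)^{2} C{\left(o{\left(6,3 \right)},-13 \right)} = \left(-43\right)^{2} \left(-13 + 6 \left(1 + 3\right)\right) = 1849 \left(-13 + 6 \cdot 4\right) = 1849 \left(-13 + 24\right) = 1849 \cdot 11 = 20339$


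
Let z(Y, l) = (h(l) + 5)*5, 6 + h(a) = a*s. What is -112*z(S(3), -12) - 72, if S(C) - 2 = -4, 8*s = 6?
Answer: 5528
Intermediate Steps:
s = ¾ (s = (⅛)*6 = ¾ ≈ 0.75000)
S(C) = -2 (S(C) = 2 - 4 = -2)
h(a) = -6 + 3*a/4 (h(a) = -6 + a*(¾) = -6 + 3*a/4)
z(Y, l) = -5 + 15*l/4 (z(Y, l) = ((-6 + 3*l/4) + 5)*5 = (-1 + 3*l/4)*5 = -5 + 15*l/4)
-112*z(S(3), -12) - 72 = -112*(-5 + (15/4)*(-12)) - 72 = -112*(-5 - 45) - 72 = -112*(-50) - 72 = 5600 - 72 = 5528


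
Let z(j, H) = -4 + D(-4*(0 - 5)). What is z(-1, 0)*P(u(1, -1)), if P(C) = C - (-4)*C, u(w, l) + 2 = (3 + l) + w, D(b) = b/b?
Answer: -15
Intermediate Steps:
D(b) = 1
u(w, l) = 1 + l + w (u(w, l) = -2 + ((3 + l) + w) = -2 + (3 + l + w) = 1 + l + w)
P(C) = 5*C (P(C) = C + 4*C = 5*C)
z(j, H) = -3 (z(j, H) = -4 + 1 = -3)
z(-1, 0)*P(u(1, -1)) = -15*(1 - 1 + 1) = -15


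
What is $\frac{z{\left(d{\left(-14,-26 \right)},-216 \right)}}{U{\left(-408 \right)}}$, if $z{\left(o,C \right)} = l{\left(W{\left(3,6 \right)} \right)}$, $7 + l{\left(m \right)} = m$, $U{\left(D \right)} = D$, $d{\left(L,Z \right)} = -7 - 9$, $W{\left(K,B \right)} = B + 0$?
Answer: $\frac{1}{408} \approx 0.002451$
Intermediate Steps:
$W{\left(K,B \right)} = B$
$d{\left(L,Z \right)} = -16$ ($d{\left(L,Z \right)} = -7 - 9 = -16$)
$l{\left(m \right)} = -7 + m$
$z{\left(o,C \right)} = -1$ ($z{\left(o,C \right)} = -7 + 6 = -1$)
$\frac{z{\left(d{\left(-14,-26 \right)},-216 \right)}}{U{\left(-408 \right)}} = - \frac{1}{-408} = \left(-1\right) \left(- \frac{1}{408}\right) = \frac{1}{408}$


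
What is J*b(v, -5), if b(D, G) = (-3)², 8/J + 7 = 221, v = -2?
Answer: 36/107 ≈ 0.33645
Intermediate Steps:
J = 4/107 (J = 8/(-7 + 221) = 8/214 = 8*(1/214) = 4/107 ≈ 0.037383)
b(D, G) = 9
J*b(v, -5) = (4/107)*9 = 36/107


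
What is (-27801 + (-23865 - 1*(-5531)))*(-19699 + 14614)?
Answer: 234596475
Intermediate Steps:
(-27801 + (-23865 - 1*(-5531)))*(-19699 + 14614) = (-27801 + (-23865 + 5531))*(-5085) = (-27801 - 18334)*(-5085) = -46135*(-5085) = 234596475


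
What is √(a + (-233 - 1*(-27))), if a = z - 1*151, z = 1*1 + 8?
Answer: 2*I*√87 ≈ 18.655*I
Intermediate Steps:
z = 9 (z = 1 + 8 = 9)
a = -142 (a = 9 - 1*151 = 9 - 151 = -142)
√(a + (-233 - 1*(-27))) = √(-142 + (-233 - 1*(-27))) = √(-142 + (-233 + 27)) = √(-142 - 206) = √(-348) = 2*I*√87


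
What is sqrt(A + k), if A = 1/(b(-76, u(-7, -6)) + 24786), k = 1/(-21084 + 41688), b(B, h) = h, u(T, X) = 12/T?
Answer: sqrt(876320167805)/99294110 ≈ 0.0094277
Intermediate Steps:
k = 1/20604 ≈ 4.8534e-5
A = 7/173490 (A = 1/(12/(-7) + 24786) = 1/(12*(-1/7) + 24786) = 1/(-12/7 + 24786) = 1/(173490/7) = 7/173490 ≈ 4.0348e-5)
sqrt(A + k) = sqrt(7/173490 + 1/20604) = sqrt(17651/198588220) = sqrt(876320167805)/99294110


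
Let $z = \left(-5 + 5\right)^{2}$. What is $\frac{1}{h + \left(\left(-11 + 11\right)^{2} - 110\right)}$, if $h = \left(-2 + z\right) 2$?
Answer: $- \frac{1}{114} \approx -0.0087719$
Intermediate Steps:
$z = 0$ ($z = 0^{2} = 0$)
$h = -4$ ($h = \left(-2 + 0\right) 2 = \left(-2\right) 2 = -4$)
$\frac{1}{h + \left(\left(-11 + 11\right)^{2} - 110\right)} = \frac{1}{-4 + \left(\left(-11 + 11\right)^{2} - 110\right)} = \frac{1}{-4 - \left(110 - 0^{2}\right)} = \frac{1}{-4 + \left(0 - 110\right)} = \frac{1}{-4 - 110} = \frac{1}{-114} = - \frac{1}{114}$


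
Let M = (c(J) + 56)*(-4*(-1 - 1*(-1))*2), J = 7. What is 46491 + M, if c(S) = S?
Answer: 46491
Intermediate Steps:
M = 0 (M = (7 + 56)*(-4*(-1 - 1*(-1))*2) = 63*(-4*(-1 + 1)*2) = 63*(-4*0*2) = 63*(0*2) = 63*0 = 0)
46491 + M = 46491 + 0 = 46491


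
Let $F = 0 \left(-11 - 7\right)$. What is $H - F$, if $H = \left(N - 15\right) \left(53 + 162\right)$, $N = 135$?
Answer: $25800$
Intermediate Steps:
$H = 25800$ ($H = \left(135 - 15\right) \left(53 + 162\right) = 120 \cdot 215 = 25800$)
$F = 0$ ($F = 0 \left(-18\right) = 0$)
$H - F = 25800 - 0 = 25800 + 0 = 25800$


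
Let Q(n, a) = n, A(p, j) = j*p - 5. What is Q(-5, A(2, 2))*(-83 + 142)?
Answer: -295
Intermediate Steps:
A(p, j) = -5 + j*p
Q(-5, A(2, 2))*(-83 + 142) = -5*(-83 + 142) = -5*59 = -295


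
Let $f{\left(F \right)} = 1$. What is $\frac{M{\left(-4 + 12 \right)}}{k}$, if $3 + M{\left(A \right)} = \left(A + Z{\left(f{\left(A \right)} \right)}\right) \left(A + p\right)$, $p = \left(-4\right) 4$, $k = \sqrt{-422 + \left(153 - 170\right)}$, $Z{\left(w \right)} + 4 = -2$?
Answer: $\frac{19 i \sqrt{439}}{439} \approx 0.90682 i$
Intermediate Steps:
$Z{\left(w \right)} = -6$ ($Z{\left(w \right)} = -4 - 2 = -6$)
$k = i \sqrt{439}$ ($k = \sqrt{-422 - 17} = \sqrt{-439} = i \sqrt{439} \approx 20.952 i$)
$p = -16$
$M{\left(A \right)} = -3 + \left(-16 + A\right) \left(-6 + A\right)$ ($M{\left(A \right)} = -3 + \left(A - 6\right) \left(A - 16\right) = -3 + \left(-6 + A\right) \left(-16 + A\right) = -3 + \left(-16 + A\right) \left(-6 + A\right)$)
$\frac{M{\left(-4 + 12 \right)}}{k} = \frac{93 + \left(-4 + 12\right)^{2} - 22 \left(-4 + 12\right)}{i \sqrt{439}} = \left(93 + 8^{2} - 176\right) \left(- \frac{i \sqrt{439}}{439}\right) = \left(93 + 64 - 176\right) \left(- \frac{i \sqrt{439}}{439}\right) = - 19 \left(- \frac{i \sqrt{439}}{439}\right) = \frac{19 i \sqrt{439}}{439}$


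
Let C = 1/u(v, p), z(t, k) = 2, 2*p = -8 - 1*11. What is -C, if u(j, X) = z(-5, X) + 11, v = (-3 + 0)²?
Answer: -1/13 ≈ -0.076923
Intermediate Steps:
p = -19/2 (p = (-8 - 1*11)/2 = (-8 - 11)/2 = (½)*(-19) = -19/2 ≈ -9.5000)
v = 9 (v = (-3)² = 9)
u(j, X) = 13 (u(j, X) = 2 + 11 = 13)
C = 1/13 ≈ 0.076923
-C = -1*1/13 = -1/13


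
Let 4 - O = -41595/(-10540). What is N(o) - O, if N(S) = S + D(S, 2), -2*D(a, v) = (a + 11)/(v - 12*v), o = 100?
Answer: 1188027/11594 ≈ 102.47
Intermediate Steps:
D(a, v) = (11 + a)/(22*v) (D(a, v) = -(a + 11)/(2*(v - 12*v)) = -(11 + a)/(2*((-11*v))) = -(11 + a)*(-1/(11*v))/2 = -(-1)*(11 + a)/(22*v) = (11 + a)/(22*v))
O = 113/2108 (O = 4 - (-41595)/(-10540) = 4 - (-41595)*(-1)/10540 = 4 - 1*8319/2108 = 4 - 8319/2108 = 113/2108 ≈ 0.053605)
N(S) = ¼ + 45*S/44 (N(S) = S + (1/22)*(11 + S)/2 = S + (1/22)*(½)*(11 + S) = S + (¼ + S/44) = ¼ + 45*S/44)
N(o) - O = (¼ + (45/44)*100) - 1*113/2108 = (¼ + 1125/11) - 113/2108 = 4511/44 - 113/2108 = 1188027/11594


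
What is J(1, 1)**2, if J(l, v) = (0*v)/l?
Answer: 0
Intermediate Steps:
J(l, v) = 0 (J(l, v) = 0/l = 0)
J(1, 1)**2 = 0**2 = 0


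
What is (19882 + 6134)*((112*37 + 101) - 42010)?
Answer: -982494240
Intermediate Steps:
(19882 + 6134)*((112*37 + 101) - 42010) = 26016*((4144 + 101) - 42010) = 26016*(4245 - 42010) = 26016*(-37765) = -982494240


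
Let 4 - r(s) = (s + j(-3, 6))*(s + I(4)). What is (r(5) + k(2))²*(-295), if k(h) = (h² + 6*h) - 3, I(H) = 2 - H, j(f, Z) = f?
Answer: -35695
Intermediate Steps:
k(h) = -3 + h² + 6*h
r(s) = 4 - (-3 + s)*(-2 + s) (r(s) = 4 - (s - 3)*(s + (2 - 1*4)) = 4 - (-3 + s)*(s + (2 - 4)) = 4 - (-3 + s)*(s - 2) = 4 - (-3 + s)*(-2 + s))
(r(5) + k(2))²*(-295) = ((-2 - 1*5² + 5*5) + (-3 + 2² + 6*2))²*(-295) = ((-2 - 1*25 + 25) + (-3 + 4 + 12))²*(-295) = ((-2 - 25 + 25) + 13)²*(-295) = (-2 + 13)²*(-295) = 11²*(-295) = 121*(-295) = -35695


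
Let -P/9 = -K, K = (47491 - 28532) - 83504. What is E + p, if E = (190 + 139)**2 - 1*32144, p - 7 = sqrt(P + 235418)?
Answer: 76104 + I*sqrt(345487) ≈ 76104.0 + 587.78*I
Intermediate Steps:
K = -64545 (K = 18959 - 83504 = -64545)
P = -580905 (P = -(-9)*(-64545) = -9*64545 = -580905)
p = 7 + I*sqrt(345487) (p = 7 + sqrt(-580905 + 235418) = 7 + sqrt(-345487) = 7 + I*sqrt(345487) ≈ 7.0 + 587.78*I)
E = 76097 (E = 329**2 - 32144 = 108241 - 32144 = 76097)
E + p = 76097 + (7 + I*sqrt(345487)) = 76104 + I*sqrt(345487)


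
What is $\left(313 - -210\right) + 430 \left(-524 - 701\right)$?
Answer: $-526227$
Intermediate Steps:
$\left(313 - -210\right) + 430 \left(-524 - 701\right) = \left(313 + 210\right) + 430 \left(-1225\right) = 523 - 526750 = -526227$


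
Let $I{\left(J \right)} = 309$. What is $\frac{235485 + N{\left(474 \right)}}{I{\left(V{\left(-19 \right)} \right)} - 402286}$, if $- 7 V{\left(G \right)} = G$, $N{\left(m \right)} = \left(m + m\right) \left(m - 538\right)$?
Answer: $- \frac{174813}{401977} \approx -0.43488$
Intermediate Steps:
$N{\left(m \right)} = 2 m \left(-538 + m\right)$
$V{\left(G \right)} = - \frac{G}{7}$
$\frac{235485 + N{\left(474 \right)}}{I{\left(V{\left(-19 \right)} \right)} - 402286} = \frac{235485 + 2 \cdot 474 \left(-538 + 474\right)}{309 - 402286} = \frac{235485 + 2 \cdot 474 \left(-64\right)}{-401977} = \left(235485 - 60672\right) \left(- \frac{1}{401977}\right) = 174813 \left(- \frac{1}{401977}\right) = - \frac{174813}{401977}$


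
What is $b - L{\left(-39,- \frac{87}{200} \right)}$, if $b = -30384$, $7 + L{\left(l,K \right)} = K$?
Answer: $- \frac{6075313}{200} \approx -30377.0$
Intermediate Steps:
$L{\left(l,K \right)} = -7 + K$
$b - L{\left(-39,- \frac{87}{200} \right)} = -30384 - \left(-7 - \frac{87}{200}\right) = -30384 - - \frac{1487}{200} = -30384 + \frac{1487}{200} = - \frac{6075313}{200}$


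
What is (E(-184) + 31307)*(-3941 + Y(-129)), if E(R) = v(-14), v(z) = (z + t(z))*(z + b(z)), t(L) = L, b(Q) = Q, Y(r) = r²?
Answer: 407555700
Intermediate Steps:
v(z) = 4*z² (v(z) = (z + z)*(z + z) = (2*z)*(2*z) = 4*z²)
E(R) = 784 (E(R) = 4*(-14)² = 4*196 = 784)
(E(-184) + 31307)*(-3941 + Y(-129)) = (784 + 31307)*(-3941 + (-129)²) = 32091*(-3941 + 16641) = 32091*12700 = 407555700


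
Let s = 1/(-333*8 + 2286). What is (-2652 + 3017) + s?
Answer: 137969/378 ≈ 365.00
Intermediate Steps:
s = -1/378 (s = 1/(-2664 + 2286) = 1/(-378) = -1/378 ≈ -0.0026455)
(-2652 + 3017) + s = (-2652 + 3017) - 1/378 = 365 - 1/378 = 137969/378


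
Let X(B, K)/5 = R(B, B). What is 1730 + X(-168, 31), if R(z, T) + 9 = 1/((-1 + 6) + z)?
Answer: 274650/163 ≈ 1685.0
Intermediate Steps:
R(z, T) = -9 + 1/(5 + z) (R(z, T) = -9 + 1/((-1 + 6) + z) = -9 + 1/(5 + z))
X(B, K) = 5*(-44 - 9*B)/(5 + B) (X(B, K) = 5*((-44 - 9*B)/(5 + B)) = 5*(-44 - 9*B)/(5 + B))
1730 + X(-168, 31) = 1730 + 5*(-44 - 9*(-168))/(5 - 168) = 1730 + 5*(-44 + 1512)/(-163) = 1730 + 5*(-1/163)*1468 = 1730 - 7340/163 = 274650/163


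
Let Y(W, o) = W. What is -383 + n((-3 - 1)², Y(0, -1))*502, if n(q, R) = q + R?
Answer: 7649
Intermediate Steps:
n(q, R) = R + q
-383 + n((-3 - 1)², Y(0, -1))*502 = -383 + (0 + (-3 - 1)²)*502 = -383 + (0 + (-4)²)*502 = -383 + (0 + 16)*502 = -383 + 16*502 = -383 + 8032 = 7649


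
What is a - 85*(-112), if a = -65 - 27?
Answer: 9428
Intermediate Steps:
a = -92
a - 85*(-112) = -92 - 85*(-112) = -92 + 9520 = 9428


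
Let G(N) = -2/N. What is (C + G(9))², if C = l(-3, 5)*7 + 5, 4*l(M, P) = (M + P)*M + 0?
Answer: 10609/324 ≈ 32.744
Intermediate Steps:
l(M, P) = M*(M + P)/4 (l(M, P) = ((M + P)*M + 0)/4 = (M*(M + P) + 0)/4 = (M*(M + P))/4 = M*(M + P)/4)
C = -11/2 (C = ((¼)*(-3)*(-3 + 5))*7 + 5 = ((¼)*(-3)*2)*7 + 5 = -3/2*7 + 5 = -21/2 + 5 = -11/2 ≈ -5.5000)
(C + G(9))² = (-11/2 - 2/9)² = (-103/18)² = 10609/324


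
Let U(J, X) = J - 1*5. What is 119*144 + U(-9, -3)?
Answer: 17122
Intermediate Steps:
U(J, X) = -5 + J (U(J, X) = J - 5 = -5 + J)
119*144 + U(-9, -3) = 119*144 + (-5 - 9) = 17136 - 14 = 17122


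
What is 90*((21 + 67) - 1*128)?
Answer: -3600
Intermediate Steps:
90*((21 + 67) - 1*128) = 90*(88 - 128) = 90*(-40) = -3600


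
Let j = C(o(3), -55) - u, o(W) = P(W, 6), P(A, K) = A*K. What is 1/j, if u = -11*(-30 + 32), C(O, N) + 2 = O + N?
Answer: -1/17 ≈ -0.058824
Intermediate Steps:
o(W) = 6*W (o(W) = W*6 = 6*W)
C(O, N) = -2 + N + O (C(O, N) = -2 + (O + N) = -2 + (N + O) = -2 + N + O)
u = -22 (u = -11*2 = -22)
j = -17 (j = (-2 - 55 + 6*3) - 1*(-22) = (-2 - 55 + 18) + 22 = -39 + 22 = -17)
1/j = 1/(-17) = -1/17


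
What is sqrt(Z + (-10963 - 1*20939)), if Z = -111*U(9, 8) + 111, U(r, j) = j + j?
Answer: I*sqrt(33567) ≈ 183.21*I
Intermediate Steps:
U(r, j) = 2*j
Z = -1665 (Z = -222*8 + 111 = -111*16 + 111 = -1776 + 111 = -1665)
sqrt(Z + (-10963 - 1*20939)) = sqrt(-1665 + (-10963 - 1*20939)) = sqrt(-1665 + (-10963 - 20939)) = sqrt(-1665 - 31902) = sqrt(-33567) = I*sqrt(33567)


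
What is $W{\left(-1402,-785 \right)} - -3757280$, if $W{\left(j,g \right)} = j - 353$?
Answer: $3755525$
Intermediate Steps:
$W{\left(j,g \right)} = -353 + j$
$W{\left(-1402,-785 \right)} - -3757280 = \left(-353 - 1402\right) - -3757280 = -1755 + 3757280 = 3755525$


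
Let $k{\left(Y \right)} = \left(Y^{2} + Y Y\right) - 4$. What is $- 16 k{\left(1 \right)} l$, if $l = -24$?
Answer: $-768$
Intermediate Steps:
$k{\left(Y \right)} = -4 + 2 Y^{2}$ ($k{\left(Y \right)} = \left(Y^{2} + Y^{2}\right) - 4 = 2 Y^{2} - 4 = -4 + 2 Y^{2}$)
$- 16 k{\left(1 \right)} l = - 16 \left(-4 + 2 \cdot 1^{2}\right) \left(-24\right) = - 16 \left(-4 + 2 \cdot 1\right) \left(-24\right) = - 16 \left(-4 + 2\right) \left(-24\right) = \left(-16\right) \left(-2\right) \left(-24\right) = 32 \left(-24\right) = -768$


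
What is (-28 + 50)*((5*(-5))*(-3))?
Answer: 1650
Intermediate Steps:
(-28 + 50)*((5*(-5))*(-3)) = 22*(-25*(-3)) = 22*75 = 1650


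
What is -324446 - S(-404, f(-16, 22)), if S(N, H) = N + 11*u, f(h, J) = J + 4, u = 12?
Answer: -324174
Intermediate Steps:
f(h, J) = 4 + J
S(N, H) = 132 + N (S(N, H) = N + 11*12 = N + 132 = 132 + N)
-324446 - S(-404, f(-16, 22)) = -324446 - (132 - 404) = -324446 - 1*(-272) = -324446 + 272 = -324174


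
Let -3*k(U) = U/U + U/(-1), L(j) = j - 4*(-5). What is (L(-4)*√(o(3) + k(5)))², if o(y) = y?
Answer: 3328/3 ≈ 1109.3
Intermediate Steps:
L(j) = 20 + j (L(j) = j + 20 = 20 + j)
k(U) = -⅓ + U/3 (k(U) = -(U/U + U/(-1))/3 = -(1 + U*(-1))/3 = -(1 - U)/3 = -⅓ + U/3)
(L(-4)*√(o(3) + k(5)))² = ((20 - 4)*√(3 + (-⅓ + (⅓)*5)))² = (16*√(3 + (-⅓ + 5/3)))² = (16*√(3 + 4/3))² = (16*√(13/3))² = (16*(√39/3))² = (16*√39/3)² = 3328/3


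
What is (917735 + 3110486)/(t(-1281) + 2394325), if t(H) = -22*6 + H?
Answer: 4028221/2392912 ≈ 1.6834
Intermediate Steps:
t(H) = -132 + H
(917735 + 3110486)/(t(-1281) + 2394325) = (917735 + 3110486)/((-132 - 1281) + 2394325) = 4028221/(-1413 + 2394325) = 4028221/2392912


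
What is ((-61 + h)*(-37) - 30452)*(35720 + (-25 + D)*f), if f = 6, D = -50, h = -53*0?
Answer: -994437650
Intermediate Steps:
h = 0
((-61 + h)*(-37) - 30452)*(35720 + (-25 + D)*f) = ((-61 + 0)*(-37) - 30452)*(35720 + (-25 - 50)*6) = (-61*(-37) - 30452)*(35720 - 75*6) = (2257 - 30452)*(35720 - 450) = -28195*35270 = -994437650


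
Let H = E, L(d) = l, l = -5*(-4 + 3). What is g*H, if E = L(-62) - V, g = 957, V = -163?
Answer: 160776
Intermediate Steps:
l = 5 (l = -5*(-1) = 5)
L(d) = 5
E = 168 (E = 5 - 1*(-163) = 5 + 163 = 168)
H = 168
g*H = 957*168 = 160776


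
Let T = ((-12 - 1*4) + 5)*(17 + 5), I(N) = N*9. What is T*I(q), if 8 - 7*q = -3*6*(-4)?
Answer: 139392/7 ≈ 19913.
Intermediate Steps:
q = -64/7 (q = 8/7 - (-3*6)*(-4)/7 = 8/7 - (-18)*(-4)/7 = 8/7 - 1/7*72 = 8/7 - 72/7 = -64/7 ≈ -9.1429)
I(N) = 9*N
T = -242 (T = ((-12 - 4) + 5)*22 = (-16 + 5)*22 = -11*22 = -242)
T*I(q) = -2178*(-64)/7 = -242*(-576/7) = 139392/7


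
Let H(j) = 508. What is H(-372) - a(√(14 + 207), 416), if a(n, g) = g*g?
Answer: -172548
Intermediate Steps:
a(n, g) = g²
H(-372) - a(√(14 + 207), 416) = 508 - 1*416² = 508 - 1*173056 = 508 - 173056 = -172548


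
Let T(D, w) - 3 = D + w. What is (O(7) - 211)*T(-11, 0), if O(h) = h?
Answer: 1632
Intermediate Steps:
T(D, w) = 3 + D + w (T(D, w) = 3 + (D + w) = 3 + D + w)
(O(7) - 211)*T(-11, 0) = (7 - 211)*(3 - 11 + 0) = -204*(-8) = 1632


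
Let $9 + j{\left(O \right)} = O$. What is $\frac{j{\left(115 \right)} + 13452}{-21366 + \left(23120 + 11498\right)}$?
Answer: $\frac{6779}{6626} \approx 1.0231$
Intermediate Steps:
$j{\left(O \right)} = -9 + O$
$\frac{j{\left(115 \right)} + 13452}{-21366 + \left(23120 + 11498\right)} = \frac{\left(-9 + 115\right) + 13452}{-21366 + \left(23120 + 11498\right)} = \frac{106 + 13452}{-21366 + 34618} = \frac{13558}{13252} = 13558 \cdot \frac{1}{13252} = \frac{6779}{6626}$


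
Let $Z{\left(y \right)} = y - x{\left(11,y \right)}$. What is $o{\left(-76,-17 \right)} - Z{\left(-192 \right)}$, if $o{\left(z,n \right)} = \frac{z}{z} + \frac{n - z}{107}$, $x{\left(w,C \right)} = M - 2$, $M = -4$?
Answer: $\frac{20068}{107} \approx 187.55$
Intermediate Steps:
$x{\left(w,C \right)} = -6$ ($x{\left(w,C \right)} = -4 - 2 = -6$)
$o{\left(z,n \right)} = 1 - \frac{z}{107} + \frac{n}{107}$ ($o{\left(z,n \right)} = 1 + \left(n - z\right) \frac{1}{107} = 1 + \left(- \frac{z}{107} + \frac{n}{107}\right) = 1 - \frac{z}{107} + \frac{n}{107}$)
$Z{\left(y \right)} = 6 + y$ ($Z{\left(y \right)} = y - -6 = y + 6 = 6 + y$)
$o{\left(-76,-17 \right)} - Z{\left(-192 \right)} = \left(1 - - \frac{76}{107} + \frac{1}{107} \left(-17\right)\right) - \left(6 - 192\right) = \left(1 + \frac{76}{107} - \frac{17}{107}\right) - -186 = \frac{166}{107} + 186 = \frac{20068}{107}$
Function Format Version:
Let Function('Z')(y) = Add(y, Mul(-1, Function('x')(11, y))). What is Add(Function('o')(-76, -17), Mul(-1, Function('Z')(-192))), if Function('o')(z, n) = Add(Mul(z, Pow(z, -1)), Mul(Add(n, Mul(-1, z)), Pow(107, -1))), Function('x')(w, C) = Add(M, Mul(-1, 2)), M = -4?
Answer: Rational(20068, 107) ≈ 187.55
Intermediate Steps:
Function('x')(w, C) = -6 (Function('x')(w, C) = Add(-4, Mul(-1, 2)) = Add(-4, -2) = -6)
Function('o')(z, n) = Add(1, Mul(Rational(-1, 107), z), Mul(Rational(1, 107), n)) (Function('o')(z, n) = Add(1, Mul(Add(n, Mul(-1, z)), Rational(1, 107))) = Add(1, Add(Mul(Rational(-1, 107), z), Mul(Rational(1, 107), n))) = Add(1, Mul(Rational(-1, 107), z), Mul(Rational(1, 107), n)))
Function('Z')(y) = Add(6, y) (Function('Z')(y) = Add(y, Mul(-1, -6)) = Add(y, 6) = Add(6, y))
Add(Function('o')(-76, -17), Mul(-1, Function('Z')(-192))) = Add(Add(1, Mul(Rational(-1, 107), -76), Mul(Rational(1, 107), -17)), Mul(-1, Add(6, -192))) = Add(Add(1, Rational(76, 107), Rational(-17, 107)), Mul(-1, -186)) = Add(Rational(166, 107), 186) = Rational(20068, 107)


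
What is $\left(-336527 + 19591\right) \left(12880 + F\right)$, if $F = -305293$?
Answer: $92676206568$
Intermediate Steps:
$\left(-336527 + 19591\right) \left(12880 + F\right) = \left(-336527 + 19591\right) \left(12880 - 305293\right) = \left(-316936\right) \left(-292413\right) = 92676206568$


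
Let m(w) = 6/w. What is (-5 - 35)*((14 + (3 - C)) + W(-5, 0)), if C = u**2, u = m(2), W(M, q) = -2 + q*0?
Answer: -240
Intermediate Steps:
W(M, q) = -2 (W(M, q) = -2 + 0 = -2)
u = 3 (u = 6/2 = 6*(1/2) = 3)
C = 9 (C = 3**2 = 9)
(-5 - 35)*((14 + (3 - C)) + W(-5, 0)) = (-5 - 35)*((14 + (3 - 1*9)) - 2) = -40*((14 + (3 - 9)) - 2) = -40*((14 - 6) - 2) = -40*(8 - 2) = -40*6 = -240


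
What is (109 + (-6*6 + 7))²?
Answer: 6400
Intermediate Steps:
(109 + (-6*6 + 7))² = (109 + (-36 + 7))² = (109 - 29)² = 80² = 6400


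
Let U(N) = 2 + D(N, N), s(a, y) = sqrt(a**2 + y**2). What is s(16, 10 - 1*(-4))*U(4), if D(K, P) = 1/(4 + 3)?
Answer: 30*sqrt(113)/7 ≈ 45.558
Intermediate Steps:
D(K, P) = 1/7
U(N) = 15/7 (U(N) = 2 + 1/7 = 15/7)
s(16, 10 - 1*(-4))*U(4) = sqrt(16**2 + (10 - 1*(-4))**2)*(15/7) = sqrt(256 + (10 + 4)**2)*(15/7) = sqrt(256 + 14**2)*(15/7) = sqrt(256 + 196)*(15/7) = sqrt(452)*(15/7) = (2*sqrt(113))*(15/7) = 30*sqrt(113)/7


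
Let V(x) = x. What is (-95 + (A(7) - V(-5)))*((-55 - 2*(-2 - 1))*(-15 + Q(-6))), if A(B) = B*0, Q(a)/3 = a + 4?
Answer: -92610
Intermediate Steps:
Q(a) = 12 + 3*a (Q(a) = 3*(a + 4) = 3*(4 + a) = 12 + 3*a)
A(B) = 0
(-95 + (A(7) - V(-5)))*((-55 - 2*(-2 - 1))*(-15 + Q(-6))) = (-95 + (0 - 1*(-5)))*((-55 - 2*(-2 - 1))*(-15 + (12 + 3*(-6)))) = (-95 + (0 + 5))*((-55 - 2*(-3))*(-15 + (12 - 18))) = (-95 + 5)*((-55 + 6)*(-15 - 6)) = -(-4410)*(-21) = -90*1029 = -92610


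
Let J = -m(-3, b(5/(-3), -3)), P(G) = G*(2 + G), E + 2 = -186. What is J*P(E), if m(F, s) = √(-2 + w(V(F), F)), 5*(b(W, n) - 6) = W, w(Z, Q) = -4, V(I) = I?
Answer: -34968*I*√6 ≈ -85654.0*I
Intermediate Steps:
E = -188 (E = -2 - 186 = -188)
b(W, n) = 6 + W/5
m(F, s) = I*√6 (m(F, s) = √(-2 - 4) = √(-6) = I*√6)
J = -I*√6 ≈ -2.4495*I
J*P(E) = (-I*√6)*(-188*(2 - 188)) = (-I*√6)*(-188*(-186)) = -I*√6*34968 = -34968*I*√6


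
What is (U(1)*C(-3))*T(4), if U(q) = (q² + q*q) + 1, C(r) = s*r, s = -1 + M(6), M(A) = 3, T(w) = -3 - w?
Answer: 126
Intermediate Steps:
s = 2 (s = -1 + 3 = 2)
C(r) = 2*r
U(q) = 1 + 2*q² (U(q) = (q² + q²) + 1 = 2*q² + 1 = 1 + 2*q²)
(U(1)*C(-3))*T(4) = ((1 + 2*1²)*(2*(-3)))*(-3 - 1*4) = ((1 + 2*1)*(-6))*(-3 - 4) = ((1 + 2)*(-6))*(-7) = (3*(-6))*(-7) = -18*(-7) = 126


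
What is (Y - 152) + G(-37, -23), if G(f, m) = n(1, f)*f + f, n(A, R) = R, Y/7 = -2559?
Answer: -16733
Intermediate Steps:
Y = -17913 (Y = 7*(-2559) = -17913)
G(f, m) = f + f**2 (G(f, m) = f*f + f = f**2 + f = f + f**2)
(Y - 152) + G(-37, -23) = (-17913 - 152) - 37*(1 - 37) = -18065 - 37*(-36) = -18065 + 1332 = -16733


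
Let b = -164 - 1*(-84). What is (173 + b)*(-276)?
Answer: -25668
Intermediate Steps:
b = -80 (b = -164 + 84 = -80)
(173 + b)*(-276) = (173 - 80)*(-276) = 93*(-276) = -25668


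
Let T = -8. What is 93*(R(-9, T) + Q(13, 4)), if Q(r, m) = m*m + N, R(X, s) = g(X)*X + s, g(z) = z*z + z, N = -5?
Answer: -59985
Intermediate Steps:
g(z) = z + z² (g(z) = z² + z = z + z²)
R(X, s) = s + X²*(1 + X) (R(X, s) = (X*(1 + X))*X + s = X²*(1 + X) + s = s + X²*(1 + X))
Q(r, m) = -5 + m² (Q(r, m) = m*m - 5 = m² - 5 = -5 + m²)
93*(R(-9, T) + Q(13, 4)) = 93*((-8 + (-9)²*(1 - 9)) + (-5 + 4²)) = 93*((-8 + 81*(-8)) + (-5 + 16)) = 93*((-8 - 648) + 11) = 93*(-656 + 11) = 93*(-645) = -59985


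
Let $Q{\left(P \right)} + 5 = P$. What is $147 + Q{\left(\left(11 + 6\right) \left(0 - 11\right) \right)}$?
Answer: $-45$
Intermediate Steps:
$Q{\left(P \right)} = -5 + P$
$147 + Q{\left(\left(11 + 6\right) \left(0 - 11\right) \right)} = 147 + \left(-5 + \left(11 + 6\right) \left(0 - 11\right)\right) = 147 + \left(-5 + 17 \left(-11\right)\right) = 147 - 192 = -45$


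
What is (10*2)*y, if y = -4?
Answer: -80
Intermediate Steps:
(10*2)*y = (10*2)*(-4) = 20*(-4) = -80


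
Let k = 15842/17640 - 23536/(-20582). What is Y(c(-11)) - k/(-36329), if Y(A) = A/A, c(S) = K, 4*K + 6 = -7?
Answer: 3297645846751/3297460537980 ≈ 1.0001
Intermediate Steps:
K = -13/4 (K = -3/2 + (1/4)*(-7) = -3/2 - 7/4 = -13/4 ≈ -3.2500)
c(S) = -13/4
Y(A) = 1
k = 185308771/90766620 (k = 15842*(1/17640) - 23536*(-1/20582) = 7921/8820 + 11768/10291 = 185308771/90766620 ≈ 2.0416)
Y(c(-11)) - k/(-36329) = 1 - 185308771/(90766620*(-36329)) = 1 - 185308771*(-1)/(90766620*36329) = 1 - 1*(-185308771/3297460537980) = 1 + 185308771/3297460537980 = 3297645846751/3297460537980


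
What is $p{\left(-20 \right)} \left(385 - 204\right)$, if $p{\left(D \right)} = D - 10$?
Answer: $-5430$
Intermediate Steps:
$p{\left(D \right)} = -10 + D$
$p{\left(-20 \right)} \left(385 - 204\right) = \left(-10 - 20\right) \left(385 - 204\right) = \left(-30\right) 181 = -5430$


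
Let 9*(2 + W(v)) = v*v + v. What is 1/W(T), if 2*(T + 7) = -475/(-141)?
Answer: 715716/392851 ≈ 1.8219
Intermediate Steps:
T = -1499/282 (T = -7 + (-475/(-141))/2 = -7 + (-475*(-1/141))/2 = -7 + (½)*(475/141) = -7 + 475/282 = -1499/282 ≈ -5.3156)
W(v) = -2 + v/9 + v²/9 (W(v) = -2 + (v*v + v)/9 = -2 + (v² + v)/9 = -2 + (v + v²)/9 = -2 + (v/9 + v²/9) = -2 + v/9 + v²/9)
1/W(T) = 1/(-2 + (⅑)*(-1499/282) + (-1499/282)²/9) = 1/(-2 - 1499/2538 + (⅑)*(2247001/79524)) = 1/(-2 - 1499/2538 + 2247001/715716) = 1/(392851/715716) = 715716/392851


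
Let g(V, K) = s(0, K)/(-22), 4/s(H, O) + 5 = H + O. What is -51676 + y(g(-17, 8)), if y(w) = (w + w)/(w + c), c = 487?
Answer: -830381648/16069 ≈ -51676.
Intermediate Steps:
s(H, O) = 4/(-5 + H + O) (s(H, O) = 4/(-5 + (H + O)) = 4/(-5 + H + O))
g(V, K) = -2/(11*(-5 + K)) (g(V, K) = (4/(-5 + 0 + K))/(-22) = (4/(-5 + K))*(-1/22) = -2/(11*(-5 + K)))
y(w) = 2*w/(487 + w) (y(w) = (w + w)/(w + 487) = (2*w)/(487 + w) = 2*w/(487 + w))
-51676 + y(g(-17, 8)) = -51676 + 2*(-2/(-55 + 11*8))/(487 - 2/(-55 + 11*8)) = -51676 + 2*(-2/(-55 + 88))/(487 - 2/(-55 + 88)) = -51676 + 2*(-2/33)/(487 - 2/33) = -51676 + 2*(-2/33)/(16069/33) = -51676 + 2*(-2/33)*(33/16069) = -51676 - 4/16069 = -830381648/16069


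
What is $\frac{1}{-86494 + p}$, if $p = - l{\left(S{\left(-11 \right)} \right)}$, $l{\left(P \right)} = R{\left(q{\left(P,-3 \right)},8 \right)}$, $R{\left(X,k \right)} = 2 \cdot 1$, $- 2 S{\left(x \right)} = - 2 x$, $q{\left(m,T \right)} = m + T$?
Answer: $- \frac{1}{86496} \approx -1.1561 \cdot 10^{-5}$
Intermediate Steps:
$q{\left(m,T \right)} = T + m$
$S{\left(x \right)} = x$ ($S{\left(x \right)} = - \frac{\left(-2\right) x}{2} = x$)
$R{\left(X,k \right)} = 2$
$l{\left(P \right)} = 2$
$p = -2$ ($p = \left(-1\right) 2 = -2$)
$\frac{1}{-86494 + p} = \frac{1}{-86494 - 2} = \frac{1}{-86496} = - \frac{1}{86496}$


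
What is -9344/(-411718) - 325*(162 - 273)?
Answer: 7426368097/205859 ≈ 36075.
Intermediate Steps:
-9344/(-411718) - 325*(162 - 273) = -9344*(-1/411718) - 325*(-111) = 4672/205859 - 1*(-36075) = 4672/205859 + 36075 = 7426368097/205859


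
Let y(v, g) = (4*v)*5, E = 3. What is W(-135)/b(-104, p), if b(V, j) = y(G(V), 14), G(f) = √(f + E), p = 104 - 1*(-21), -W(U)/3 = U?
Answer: -81*I*√101/404 ≈ -2.0149*I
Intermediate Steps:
W(U) = -3*U
p = 125 (p = 104 + 21 = 125)
G(f) = √(3 + f) (G(f) = √(f + 3) = √(3 + f))
y(v, g) = 20*v
b(V, j) = 20*√(3 + V)
W(-135)/b(-104, p) = (-3*(-135))/((20*√(3 - 104))) = 405/((20*√(-101))) = 405/((20*(I*√101))) = 405/((20*I*√101)) = 405*(-I*√101/2020) = -81*I*√101/404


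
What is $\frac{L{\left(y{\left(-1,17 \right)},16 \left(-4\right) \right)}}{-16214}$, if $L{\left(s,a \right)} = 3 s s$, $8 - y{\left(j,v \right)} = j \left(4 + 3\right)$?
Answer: $- \frac{675}{16214} \approx -0.041631$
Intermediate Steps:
$y{\left(j,v \right)} = 8 - 7 j$ ($y{\left(j,v \right)} = 8 - j \left(4 + 3\right) = 8 - j 7 = 8 - 7 j$)
$L{\left(s,a \right)} = 3 s^{2}$
$\frac{L{\left(y{\left(-1,17 \right)},16 \left(-4\right) \right)}}{-16214} = \frac{3 \left(8 - -7\right)^{2}}{-16214} = 3 \left(8 + 7\right)^{2} \left(- \frac{1}{16214}\right) = 3 \cdot 15^{2} \left(- \frac{1}{16214}\right) = 3 \cdot 225 \left(- \frac{1}{16214}\right) = 675 \left(- \frac{1}{16214}\right) = - \frac{675}{16214}$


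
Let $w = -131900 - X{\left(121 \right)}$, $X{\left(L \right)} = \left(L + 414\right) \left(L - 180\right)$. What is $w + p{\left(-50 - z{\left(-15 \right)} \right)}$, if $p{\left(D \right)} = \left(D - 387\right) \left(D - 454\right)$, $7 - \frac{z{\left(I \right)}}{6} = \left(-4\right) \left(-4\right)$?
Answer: $72015$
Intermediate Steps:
$z{\left(I \right)} = -54$ ($z{\left(I \right)} = 42 - 6 \left(\left(-4\right) \left(-4\right)\right) = 42 - 96 = -54$)
$p{\left(D \right)} = \left(-454 + D\right) \left(-387 + D\right)$ ($p{\left(D \right)} = \left(-387 + D\right) \left(-454 + D\right) = \left(-454 + D\right) \left(-387 + D\right)$)
$X{\left(L \right)} = \left(-180 + L\right) \left(414 + L\right)$ ($X{\left(L \right)} = \left(414 + L\right) \left(-180 + L\right) = \left(-180 + L\right) \left(414 + L\right)$)
$w = -100335$ ($w = -131900 - \left(-74520 + 121^{2} + 234 \cdot 121\right) = -131900 - \left(-74520 + 14641 + 28314\right) = -131900 - -31565 = -131900 + 31565 = -100335$)
$w + p{\left(-50 - z{\left(-15 \right)} \right)} = -100335 + \left(175698 + \left(-50 - -54\right)^{2} - 841 \left(-50 - -54\right)\right) = -100335 + \left(175698 + \left(-50 + 54\right)^{2} - 841 \left(-50 + 54\right)\right) = -100335 + \left(175698 + 4^{2} - 3364\right) = -100335 + \left(175698 + 16 - 3364\right) = -100335 + 172350 = 72015$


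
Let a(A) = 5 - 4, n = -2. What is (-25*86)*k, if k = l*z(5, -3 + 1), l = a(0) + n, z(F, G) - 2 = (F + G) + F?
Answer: 21500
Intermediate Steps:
a(A) = 1
z(F, G) = 2 + G + 2*F (z(F, G) = 2 + ((F + G) + F) = 2 + (G + 2*F) = 2 + G + 2*F)
l = -1 (l = 1 - 2 = -1)
k = -10 (k = -(2 + (-3 + 1) + 2*5) = -(2 - 2 + 10) = -1*10 = -10)
(-25*86)*k = -25*86*(-10) = -2150*(-10) = 21500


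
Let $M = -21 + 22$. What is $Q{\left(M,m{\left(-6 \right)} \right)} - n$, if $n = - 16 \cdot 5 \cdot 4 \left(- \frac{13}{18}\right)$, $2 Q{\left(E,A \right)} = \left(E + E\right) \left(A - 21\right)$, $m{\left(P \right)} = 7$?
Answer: $- \frac{2206}{9} \approx -245.11$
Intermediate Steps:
$M = 1$
$Q{\left(E,A \right)} = E \left(-21 + A\right)$ ($Q{\left(E,A \right)} = \frac{\left(E + E\right) \left(A - 21\right)}{2} = \frac{2 E \left(-21 + A\right)}{2} = E \left(-21 + A\right)$)
$n = \frac{2080}{9}$ ($n = \left(-16\right) 20 \left(\left(-13\right) \frac{1}{18}\right) = \left(-320\right) \left(- \frac{13}{18}\right) = \frac{2080}{9} \approx 231.11$)
$Q{\left(M,m{\left(-6 \right)} \right)} - n = 1 \left(-21 + 7\right) - \frac{2080}{9} = 1 \left(-14\right) - \frac{2080}{9} = -14 - \frac{2080}{9} = - \frac{2206}{9}$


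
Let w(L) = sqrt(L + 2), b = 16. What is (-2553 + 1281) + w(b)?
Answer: -1272 + 3*sqrt(2) ≈ -1267.8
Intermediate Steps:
w(L) = sqrt(2 + L)
(-2553 + 1281) + w(b) = (-2553 + 1281) + sqrt(2 + 16) = -1272 + sqrt(18) = -1272 + 3*sqrt(2)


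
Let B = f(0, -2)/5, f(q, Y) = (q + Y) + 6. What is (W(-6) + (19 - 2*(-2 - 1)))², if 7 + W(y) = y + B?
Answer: 4096/25 ≈ 163.84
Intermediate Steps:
f(q, Y) = 6 + Y + q (f(q, Y) = (Y + q) + 6 = 6 + Y + q)
B = ⅘ (B = (6 - 2 + 0)/5 = 4*(⅕) = ⅘ ≈ 0.80000)
W(y) = -31/5 + y (W(y) = -7 + (y + ⅘) = -7 + (⅘ + y) = -31/5 + y)
(W(-6) + (19 - 2*(-2 - 1)))² = ((-31/5 - 6) + (19 - 2*(-2 - 1)))² = (-61/5 + (19 - 2*(-3)))² = (-61/5 + (19 + 6))² = (-61/5 + 25)² = (64/5)² = 4096/25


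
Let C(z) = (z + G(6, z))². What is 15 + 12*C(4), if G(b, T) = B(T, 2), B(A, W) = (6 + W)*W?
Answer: 4815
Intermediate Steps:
B(A, W) = W*(6 + W)
G(b, T) = 16 (G(b, T) = 2*(6 + 2) = 2*8 = 16)
C(z) = (16 + z)² (C(z) = (z + 16)² = (16 + z)²)
15 + 12*C(4) = 15 + 12*(16 + 4)² = 15 + 12*20² = 15 + 12*400 = 15 + 4800 = 4815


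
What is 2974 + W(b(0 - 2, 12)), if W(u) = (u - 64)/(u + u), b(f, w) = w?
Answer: 17831/6 ≈ 2971.8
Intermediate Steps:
W(u) = (-64 + u)/(2*u) (W(u) = (-64 + u)/((2*u)) = (-64 + u)*(1/(2*u)) = (-64 + u)/(2*u))
2974 + W(b(0 - 2, 12)) = 2974 + (½)*(-64 + 12)/12 = 2974 + (½)*(1/12)*(-52) = 2974 - 13/6 = 17831/6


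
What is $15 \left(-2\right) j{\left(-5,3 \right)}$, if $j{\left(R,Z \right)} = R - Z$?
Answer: $240$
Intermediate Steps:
$15 \left(-2\right) j{\left(-5,3 \right)} = 15 \left(-2\right) \left(-5 - 3\right) = - 30 \left(-5 - 3\right) = \left(-30\right) \left(-8\right) = 240$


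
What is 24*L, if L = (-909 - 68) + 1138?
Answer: 3864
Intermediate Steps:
L = 161 (L = -977 + 1138 = 161)
24*L = 24*161 = 3864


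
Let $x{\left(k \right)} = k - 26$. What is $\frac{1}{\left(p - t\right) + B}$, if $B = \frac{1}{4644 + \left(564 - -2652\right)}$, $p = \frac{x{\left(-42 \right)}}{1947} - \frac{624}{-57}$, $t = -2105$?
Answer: $\frac{96921660}{205077758711} \approx 0.00047261$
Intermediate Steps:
$x{\left(k \right)} = -26 + k$ ($x{\left(k \right)} = k - 26 = -26 + k$)
$p = \frac{403684}{36993}$ ($p = \frac{-26 - 42}{1947} - \frac{624}{-57} = \left(-68\right) \frac{1}{1947} - - \frac{208}{19} = - \frac{68}{1947} + \frac{208}{19} = \frac{403684}{36993} \approx 10.912$)
$B = \frac{1}{7860}$ ($B = \frac{1}{4644 + \left(564 + 2652\right)} = \frac{1}{4644 + 3216} = \frac{1}{7860} \approx 0.00012723$)
$\frac{1}{\left(p - t\right) + B} = \frac{1}{\left(\frac{403684}{36993} - -2105\right) + \frac{1}{7860}} = \frac{1}{\left(\frac{403684}{36993} + 2105\right) + \frac{1}{7860}} = \frac{1}{\frac{78273949}{36993} + \frac{1}{7860}} = \frac{1}{\frac{205077758711}{96921660}} = \frac{96921660}{205077758711}$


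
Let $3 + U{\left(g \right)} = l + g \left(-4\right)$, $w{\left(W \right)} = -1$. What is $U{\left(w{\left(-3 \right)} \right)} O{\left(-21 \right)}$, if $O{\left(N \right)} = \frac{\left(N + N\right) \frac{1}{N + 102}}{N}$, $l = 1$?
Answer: $\frac{4}{81} \approx 0.049383$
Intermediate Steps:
$O{\left(N \right)} = \frac{2}{102 + N}$ ($O{\left(N \right)} = \frac{2 N \frac{1}{102 + N}}{N} = \frac{2}{102 + N}$)
$U{\left(g \right)} = -2 - 4 g$ ($U{\left(g \right)} = -3 + \left(1 + g \left(-4\right)\right) = -3 - \left(-1 + 4 g\right) = -2 - 4 g$)
$U{\left(w{\left(-3 \right)} \right)} O{\left(-21 \right)} = \left(-2 - -4\right) \frac{2}{102 - 21} = \left(-2 + 4\right) \frac{2}{81} = 2 \cdot 2 \cdot \frac{1}{81} = 2 \cdot \frac{2}{81} = \frac{4}{81}$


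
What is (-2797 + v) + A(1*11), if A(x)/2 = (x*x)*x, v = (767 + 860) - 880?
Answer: 612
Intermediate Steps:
v = 747 (v = 1627 - 880 = 747)
A(x) = 2*x**3 (A(x) = 2*((x*x)*x) = 2*(x**2*x) = 2*x**3)
(-2797 + v) + A(1*11) = (-2797 + 747) + 2*(1*11)**3 = -2050 + 2*11**3 = -2050 + 2*1331 = -2050 + 2662 = 612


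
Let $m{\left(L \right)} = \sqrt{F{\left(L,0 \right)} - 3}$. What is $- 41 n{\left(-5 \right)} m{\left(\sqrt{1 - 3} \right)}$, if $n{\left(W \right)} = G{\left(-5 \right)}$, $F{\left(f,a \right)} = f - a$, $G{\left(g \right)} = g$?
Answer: $205 \sqrt{-3 + i \sqrt{2}} \approx 81.566 + 364.32 i$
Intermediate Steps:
$n{\left(W \right)} = -5$
$m{\left(L \right)} = \sqrt{-3 + L}$ ($m{\left(L \right)} = \sqrt{\left(L - 0\right) - 3} = \sqrt{\left(L + 0\right) - 3} = \sqrt{L - 3} = \sqrt{-3 + L}$)
$- 41 n{\left(-5 \right)} m{\left(\sqrt{1 - 3} \right)} = \left(-41\right) \left(-5\right) \sqrt{-3 + \sqrt{1 - 3}} = 205 \sqrt{-3 + \sqrt{-2}} = 205 \sqrt{-3 + i \sqrt{2}}$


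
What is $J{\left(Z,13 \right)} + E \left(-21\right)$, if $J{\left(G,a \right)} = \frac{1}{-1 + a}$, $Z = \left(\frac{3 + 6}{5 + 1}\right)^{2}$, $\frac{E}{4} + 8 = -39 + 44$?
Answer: $\frac{3025}{12} \approx 252.08$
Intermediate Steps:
$E = -12$ ($E = -32 + 4 \left(-39 + 44\right) = -32 + 4 \cdot 5 = -32 + 20 = -12$)
$Z = \frac{9}{4}$ ($Z = \left(\frac{9}{6}\right)^{2} = \left(9 \cdot \frac{1}{6}\right)^{2} = \left(\frac{3}{2}\right)^{2} = \frac{9}{4} \approx 2.25$)
$J{\left(Z,13 \right)} + E \left(-21\right) = \frac{1}{-1 + 13} - -252 = \frac{1}{12} + 252 = \frac{3025}{12}$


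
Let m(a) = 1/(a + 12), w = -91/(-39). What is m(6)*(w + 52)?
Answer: 163/54 ≈ 3.0185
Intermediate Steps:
w = 7/3 (w = -91*(-1/39) = 7/3 ≈ 2.3333)
m(a) = 1/(12 + a)
m(6)*(w + 52) = (7/3 + 52)/(12 + 6) = (163/3)/18 = (1/18)*(163/3) = 163/54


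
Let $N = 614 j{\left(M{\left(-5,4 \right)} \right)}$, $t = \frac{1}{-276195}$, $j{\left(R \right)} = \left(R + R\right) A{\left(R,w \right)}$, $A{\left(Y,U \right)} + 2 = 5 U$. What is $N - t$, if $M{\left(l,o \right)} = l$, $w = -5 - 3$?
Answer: $\frac{71225166601}{276195} \approx 2.5788 \cdot 10^{5}$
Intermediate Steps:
$w = -8$
$A{\left(Y,U \right)} = -2 + 5 U$
$j{\left(R \right)} = - 84 R$ ($j{\left(R \right)} = \left(R + R\right) \left(-2 + 5 \left(-8\right)\right) = 2 R \left(-2 - 40\right) = 2 R \left(-42\right) = - 84 R$)
$t = - \frac{1}{276195} \approx -3.6206 \cdot 10^{-6}$
$N = 257880$ ($N = 614 \left(\left(-84\right) \left(-5\right)\right) = 614 \cdot 420 = 257880$)
$N - t = 257880 - - \frac{1}{276195} = 257880 + \frac{1}{276195} = \frac{71225166601}{276195}$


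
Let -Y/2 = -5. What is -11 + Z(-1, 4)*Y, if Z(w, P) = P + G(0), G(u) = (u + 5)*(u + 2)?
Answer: 129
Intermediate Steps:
Y = 10 (Y = -2*(-5) = 10)
G(u) = (2 + u)*(5 + u) (G(u) = (5 + u)*(2 + u) = (2 + u)*(5 + u))
Z(w, P) = 10 + P (Z(w, P) = P + (10 + 0² + 7*0) = P + (10 + 0 + 0) = P + 10 = 10 + P)
-11 + Z(-1, 4)*Y = -11 + (10 + 4)*10 = -11 + 14*10 = -11 + 140 = 129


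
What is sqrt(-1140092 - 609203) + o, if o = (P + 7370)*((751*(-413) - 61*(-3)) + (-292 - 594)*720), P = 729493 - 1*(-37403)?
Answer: -733926741400 + I*sqrt(1749295) ≈ -7.3393e+11 + 1322.6*I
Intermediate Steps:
P = 766896 (P = 729493 + 37403 = 766896)
o = -733926741400 (o = (766896 + 7370)*((751*(-413) - 61*(-3)) + (-292 - 594)*720) = 774266*((-310163 + 183) - 886*720) = 774266*(-309980 - 637920) = 774266*(-947900) = -733926741400)
sqrt(-1140092 - 609203) + o = sqrt(-1140092 - 609203) - 733926741400 = sqrt(-1749295) - 733926741400 = I*sqrt(1749295) - 733926741400 = -733926741400 + I*sqrt(1749295)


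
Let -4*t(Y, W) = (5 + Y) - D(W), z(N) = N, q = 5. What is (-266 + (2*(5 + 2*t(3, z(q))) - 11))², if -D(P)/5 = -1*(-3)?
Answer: 84100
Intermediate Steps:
D(P) = -15 (D(P) = -(-5)*(-3) = -5*3 = -15)
t(Y, W) = -5 - Y/4 (t(Y, W) = -((5 + Y) - 1*(-15))/4 = -((5 + Y) + 15)/4 = -(20 + Y)/4 = -5 - Y/4)
(-266 + (2*(5 + 2*t(3, z(q))) - 11))² = (-266 + (2*(5 + 2*(-5 - ¼*3)) - 11))² = (-266 + (2*(5 + 2*(-5 - ¾)) - 11))² = (-266 + (2*(5 + 2*(-23/4)) - 11))² = (-266 + (2*(5 - 23/2) - 11))² = (-266 + (2*(-13/2) - 11))² = (-266 + (-13 - 11))² = (-266 - 24)² = (-290)² = 84100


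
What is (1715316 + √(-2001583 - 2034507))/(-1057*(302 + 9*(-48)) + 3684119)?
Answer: 571772/1273843 + I*√4036090/3821529 ≈ 0.44886 + 0.00052571*I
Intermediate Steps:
(1715316 + √(-2001583 - 2034507))/(-1057*(302 + 9*(-48)) + 3684119) = (1715316 + √(-4036090))/(-1057*(302 - 432) + 3684119) = (1715316 + I*√4036090)/(-1057*(-130) + 3684119) = (1715316 + I*√4036090)/(137410 + 3684119) = (1715316 + I*√4036090)/3821529 = (1715316 + I*√4036090)*(1/3821529) = 571772/1273843 + I*√4036090/3821529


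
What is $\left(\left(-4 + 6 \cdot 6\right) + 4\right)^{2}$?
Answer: $1296$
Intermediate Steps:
$\left(\left(-4 + 6 \cdot 6\right) + 4\right)^{2} = \left(\left(-4 + 36\right) + 4\right)^{2} = \left(32 + 4\right)^{2} = 36^{2} = 1296$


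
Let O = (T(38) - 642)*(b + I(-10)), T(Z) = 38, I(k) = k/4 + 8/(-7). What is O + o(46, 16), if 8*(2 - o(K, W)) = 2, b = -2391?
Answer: 40498249/28 ≈ 1.4464e+6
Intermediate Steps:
I(k) = -8/7 + k/4 (I(k) = k*(1/4) + 8*(-1/7) = k/4 - 8/7 = -8/7 + k/4)
o(K, W) = 7/4 (o(K, W) = 2 - 1/8*2 = 2 - 1/4 = 7/4)
O = 10124550/7 (O = (38 - 642)*(-2391 + (-8/7 + (1/4)*(-10))) = -604*(-2391 + (-8/7 - 5/2)) = -604*(-2391 - 51/14) = -604*(-33525/14) = 10124550/7 ≈ 1.4464e+6)
O + o(46, 16) = 10124550/7 + 7/4 = 40498249/28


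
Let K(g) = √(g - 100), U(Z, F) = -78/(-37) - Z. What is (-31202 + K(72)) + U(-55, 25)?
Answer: -1152361/37 + 2*I*√7 ≈ -31145.0 + 5.2915*I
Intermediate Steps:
U(Z, F) = 78/37 - Z (U(Z, F) = -78*(-1/37) - Z = 78/37 - Z)
K(g) = √(-100 + g)
(-31202 + K(72)) + U(-55, 25) = (-31202 + √(-100 + 72)) + (78/37 - 1*(-55)) = (-31202 + √(-28)) + (78/37 + 55) = (-31202 + 2*I*√7) + 2113/37 = -1152361/37 + 2*I*√7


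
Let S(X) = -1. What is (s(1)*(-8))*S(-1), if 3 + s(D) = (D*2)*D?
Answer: -8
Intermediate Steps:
s(D) = -3 + 2*D**2 (s(D) = -3 + (D*2)*D = -3 + (2*D)*D = -3 + 2*D**2)
(s(1)*(-8))*S(-1) = ((-3 + 2*1**2)*(-8))*(-1) = ((-3 + 2*1)*(-8))*(-1) = ((-3 + 2)*(-8))*(-1) = -1*(-8)*(-1) = 8*(-1) = -8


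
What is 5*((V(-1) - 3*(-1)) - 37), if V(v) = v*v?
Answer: -165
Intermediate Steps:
V(v) = v²
5*((V(-1) - 3*(-1)) - 37) = 5*(((-1)² - 3*(-1)) - 37) = 5*((1 + 3) - 37) = 5*(4 - 37) = 5*(-33) = -165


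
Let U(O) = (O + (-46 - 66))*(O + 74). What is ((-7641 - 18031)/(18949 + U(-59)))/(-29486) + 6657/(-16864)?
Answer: -12560760185/31824121856 ≈ -0.39469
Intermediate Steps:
U(O) = (-112 + O)*(74 + O) (U(O) = (O - 112)*(74 + O) = (-112 + O)*(74 + O))
((-7641 - 18031)/(18949 + U(-59)))/(-29486) + 6657/(-16864) = ((-7641 - 18031)/(18949 + (-8288 + (-59)² - 38*(-59))))/(-29486) + 6657/(-16864) = -25672/(18949 + (-8288 + 3481 + 2242))*(-1/29486) + 6657*(-1/16864) = -25672/(18949 - 2565)*(-1/29486) - 6657/16864 = -25672/16384*(-1/29486) - 6657/16864 = -25672*1/16384*(-1/29486) - 6657/16864 = -3209/2048*(-1/29486) - 6657/16864 = 3209/60387328 - 6657/16864 = -12560760185/31824121856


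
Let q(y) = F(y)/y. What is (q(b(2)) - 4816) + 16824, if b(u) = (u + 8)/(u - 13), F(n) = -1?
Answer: 120091/10 ≈ 12009.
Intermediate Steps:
b(u) = (8 + u)/(-13 + u)
q(y) = -1/y
(q(b(2)) - 4816) + 16824 = (-1/((8 + 2)/(-13 + 2)) - 4816) + 16824 = (-1/(10/(-11)) - 4816) + 16824 = (-1/((-1/11*10)) - 4816) + 16824 = (-1/(-10/11) - 4816) + 16824 = (-1*(-11/10) - 4816) + 16824 = (11/10 - 4816) + 16824 = -48149/10 + 16824 = 120091/10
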